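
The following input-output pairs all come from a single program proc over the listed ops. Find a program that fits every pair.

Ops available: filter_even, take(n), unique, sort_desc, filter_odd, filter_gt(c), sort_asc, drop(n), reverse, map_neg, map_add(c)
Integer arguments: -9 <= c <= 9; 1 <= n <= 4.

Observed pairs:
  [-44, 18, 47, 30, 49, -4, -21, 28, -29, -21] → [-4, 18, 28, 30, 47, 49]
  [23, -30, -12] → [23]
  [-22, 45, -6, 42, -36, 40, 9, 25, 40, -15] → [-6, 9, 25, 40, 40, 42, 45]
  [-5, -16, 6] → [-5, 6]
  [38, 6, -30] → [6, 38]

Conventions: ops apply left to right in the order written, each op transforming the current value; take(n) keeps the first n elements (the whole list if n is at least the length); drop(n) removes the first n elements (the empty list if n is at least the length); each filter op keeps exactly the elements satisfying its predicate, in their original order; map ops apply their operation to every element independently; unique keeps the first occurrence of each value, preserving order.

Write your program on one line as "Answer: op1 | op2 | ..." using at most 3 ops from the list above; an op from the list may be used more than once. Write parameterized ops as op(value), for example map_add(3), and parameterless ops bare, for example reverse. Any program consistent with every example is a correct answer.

reverse | filter_gt(-7) | sort_asc

Check, running the answer program on each example:
  [-44, 18, 47, 30, 49, -4, -21, 28, -29, -21] -> [-21, -29, 28, -21, -4, 49, 30, 47, 18, -44] -> [28, -4, 49, 30, 47, 18] -> [-4, 18, 28, 30, 47, 49]
  [23, -30, -12] -> [-12, -30, 23] -> [23] -> [23]
  [-22, 45, -6, 42, -36, 40, 9, 25, 40, -15] -> [-15, 40, 25, 9, 40, -36, 42, -6, 45, -22] -> [40, 25, 9, 40, 42, -6, 45] -> [-6, 9, 25, 40, 40, 42, 45]
  [-5, -16, 6] -> [6, -16, -5] -> [6, -5] -> [-5, 6]
  [38, 6, -30] -> [-30, 6, 38] -> [6, 38] -> [6, 38]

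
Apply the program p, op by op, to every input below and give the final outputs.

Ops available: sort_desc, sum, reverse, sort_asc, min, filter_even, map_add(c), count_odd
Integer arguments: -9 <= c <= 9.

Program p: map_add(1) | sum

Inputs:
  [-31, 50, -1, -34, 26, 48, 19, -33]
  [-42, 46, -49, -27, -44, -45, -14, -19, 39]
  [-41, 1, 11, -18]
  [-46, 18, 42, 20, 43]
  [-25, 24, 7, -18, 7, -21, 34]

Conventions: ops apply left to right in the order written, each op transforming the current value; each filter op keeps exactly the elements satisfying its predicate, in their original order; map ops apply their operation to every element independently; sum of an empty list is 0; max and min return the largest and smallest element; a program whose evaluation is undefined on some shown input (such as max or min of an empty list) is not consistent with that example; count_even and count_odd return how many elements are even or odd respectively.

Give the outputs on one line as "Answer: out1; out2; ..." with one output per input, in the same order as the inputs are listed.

Execution, op by op:
  [-31, 50, -1, -34, 26, 48, 19, -33] -> [-30, 51, 0, -33, 27, 49, 20, -32] -> 52
  [-42, 46, -49, -27, -44, -45, -14, -19, 39] -> [-41, 47, -48, -26, -43, -44, -13, -18, 40] -> -146
  [-41, 1, 11, -18] -> [-40, 2, 12, -17] -> -43
  [-46, 18, 42, 20, 43] -> [-45, 19, 43, 21, 44] -> 82
  [-25, 24, 7, -18, 7, -21, 34] -> [-24, 25, 8, -17, 8, -20, 35] -> 15

52; -146; -43; 82; 15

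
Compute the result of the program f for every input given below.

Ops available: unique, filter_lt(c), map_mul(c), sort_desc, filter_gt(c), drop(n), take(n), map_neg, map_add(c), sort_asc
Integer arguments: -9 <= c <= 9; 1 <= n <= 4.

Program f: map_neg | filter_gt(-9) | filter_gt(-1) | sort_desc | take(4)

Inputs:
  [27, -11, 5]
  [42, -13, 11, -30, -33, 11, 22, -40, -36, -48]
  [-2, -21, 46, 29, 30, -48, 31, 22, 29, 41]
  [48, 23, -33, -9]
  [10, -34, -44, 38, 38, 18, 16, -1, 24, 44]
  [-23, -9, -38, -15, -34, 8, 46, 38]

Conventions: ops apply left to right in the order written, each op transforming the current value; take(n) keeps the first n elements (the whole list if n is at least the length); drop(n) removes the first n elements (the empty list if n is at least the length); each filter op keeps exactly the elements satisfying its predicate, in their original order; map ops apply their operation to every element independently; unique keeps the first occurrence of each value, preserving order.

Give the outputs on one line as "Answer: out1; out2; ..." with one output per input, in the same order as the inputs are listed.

Execution, op by op:
  [27, -11, 5] -> [-27, 11, -5] -> [11, -5] -> [11] -> [11] -> [11]
  [42, -13, 11, -30, -33, 11, 22, -40, -36, -48] -> [-42, 13, -11, 30, 33, -11, -22, 40, 36, 48] -> [13, 30, 33, 40, 36, 48] -> [13, 30, 33, 40, 36, 48] -> [48, 40, 36, 33, 30, 13] -> [48, 40, 36, 33]
  [-2, -21, 46, 29, 30, -48, 31, 22, 29, 41] -> [2, 21, -46, -29, -30, 48, -31, -22, -29, -41] -> [2, 21, 48] -> [2, 21, 48] -> [48, 21, 2] -> [48, 21, 2]
  [48, 23, -33, -9] -> [-48, -23, 33, 9] -> [33, 9] -> [33, 9] -> [33, 9] -> [33, 9]
  [10, -34, -44, 38, 38, 18, 16, -1, 24, 44] -> [-10, 34, 44, -38, -38, -18, -16, 1, -24, -44] -> [34, 44, 1] -> [34, 44, 1] -> [44, 34, 1] -> [44, 34, 1]
  [-23, -9, -38, -15, -34, 8, 46, 38] -> [23, 9, 38, 15, 34, -8, -46, -38] -> [23, 9, 38, 15, 34, -8] -> [23, 9, 38, 15, 34] -> [38, 34, 23, 15, 9] -> [38, 34, 23, 15]

[11]; [48, 40, 36, 33]; [48, 21, 2]; [33, 9]; [44, 34, 1]; [38, 34, 23, 15]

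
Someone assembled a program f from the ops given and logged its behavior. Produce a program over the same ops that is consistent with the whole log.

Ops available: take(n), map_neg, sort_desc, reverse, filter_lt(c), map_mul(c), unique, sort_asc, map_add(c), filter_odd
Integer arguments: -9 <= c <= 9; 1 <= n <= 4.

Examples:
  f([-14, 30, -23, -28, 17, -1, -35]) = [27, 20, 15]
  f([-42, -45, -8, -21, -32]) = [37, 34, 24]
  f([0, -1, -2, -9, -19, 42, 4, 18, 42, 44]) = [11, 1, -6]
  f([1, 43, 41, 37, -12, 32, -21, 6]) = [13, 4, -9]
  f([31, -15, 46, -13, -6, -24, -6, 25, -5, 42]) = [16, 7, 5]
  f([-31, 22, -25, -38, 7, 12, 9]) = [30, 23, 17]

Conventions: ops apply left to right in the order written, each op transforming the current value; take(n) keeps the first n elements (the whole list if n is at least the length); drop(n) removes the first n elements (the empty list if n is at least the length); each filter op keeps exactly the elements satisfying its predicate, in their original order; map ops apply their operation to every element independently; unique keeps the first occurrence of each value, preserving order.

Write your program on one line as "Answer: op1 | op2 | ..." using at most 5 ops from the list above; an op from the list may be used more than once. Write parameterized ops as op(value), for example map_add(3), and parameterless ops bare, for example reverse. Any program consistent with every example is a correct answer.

sort_asc | map_neg | map_add(-8) | take(3)

Check, running the answer program on each example:
  [-14, 30, -23, -28, 17, -1, -35] -> [-35, -28, -23, -14, -1, 17, 30] -> [35, 28, 23, 14, 1, -17, -30] -> [27, 20, 15, 6, -7, -25, -38] -> [27, 20, 15]
  [-42, -45, -8, -21, -32] -> [-45, -42, -32, -21, -8] -> [45, 42, 32, 21, 8] -> [37, 34, 24, 13, 0] -> [37, 34, 24]
  [0, -1, -2, -9, -19, 42, 4, 18, 42, 44] -> [-19, -9, -2, -1, 0, 4, 18, 42, 42, 44] -> [19, 9, 2, 1, 0, -4, -18, -42, -42, -44] -> [11, 1, -6, -7, -8, -12, -26, -50, -50, -52] -> [11, 1, -6]
  [1, 43, 41, 37, -12, 32, -21, 6] -> [-21, -12, 1, 6, 32, 37, 41, 43] -> [21, 12, -1, -6, -32, -37, -41, -43] -> [13, 4, -9, -14, -40, -45, -49, -51] -> [13, 4, -9]
  [31, -15, 46, -13, -6, -24, -6, 25, -5, 42] -> [-24, -15, -13, -6, -6, -5, 25, 31, 42, 46] -> [24, 15, 13, 6, 6, 5, -25, -31, -42, -46] -> [16, 7, 5, -2, -2, -3, -33, -39, -50, -54] -> [16, 7, 5]
  [-31, 22, -25, -38, 7, 12, 9] -> [-38, -31, -25, 7, 9, 12, 22] -> [38, 31, 25, -7, -9, -12, -22] -> [30, 23, 17, -15, -17, -20, -30] -> [30, 23, 17]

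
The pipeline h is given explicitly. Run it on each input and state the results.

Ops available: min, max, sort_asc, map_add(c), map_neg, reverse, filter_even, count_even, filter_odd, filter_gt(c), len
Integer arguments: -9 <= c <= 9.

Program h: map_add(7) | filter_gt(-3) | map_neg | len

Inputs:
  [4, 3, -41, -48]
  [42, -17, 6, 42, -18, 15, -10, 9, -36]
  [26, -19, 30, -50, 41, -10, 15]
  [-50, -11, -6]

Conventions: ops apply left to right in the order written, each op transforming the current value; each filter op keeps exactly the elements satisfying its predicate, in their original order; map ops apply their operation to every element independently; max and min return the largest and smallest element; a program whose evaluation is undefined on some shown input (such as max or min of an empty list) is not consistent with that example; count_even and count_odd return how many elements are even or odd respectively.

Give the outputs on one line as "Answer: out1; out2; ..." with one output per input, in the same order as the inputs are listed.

2; 5; 4; 1

Execution, op by op:
  [4, 3, -41, -48] -> [11, 10, -34, -41] -> [11, 10] -> [-11, -10] -> 2
  [42, -17, 6, 42, -18, 15, -10, 9, -36] -> [49, -10, 13, 49, -11, 22, -3, 16, -29] -> [49, 13, 49, 22, 16] -> [-49, -13, -49, -22, -16] -> 5
  [26, -19, 30, -50, 41, -10, 15] -> [33, -12, 37, -43, 48, -3, 22] -> [33, 37, 48, 22] -> [-33, -37, -48, -22] -> 4
  [-50, -11, -6] -> [-43, -4, 1] -> [1] -> [-1] -> 1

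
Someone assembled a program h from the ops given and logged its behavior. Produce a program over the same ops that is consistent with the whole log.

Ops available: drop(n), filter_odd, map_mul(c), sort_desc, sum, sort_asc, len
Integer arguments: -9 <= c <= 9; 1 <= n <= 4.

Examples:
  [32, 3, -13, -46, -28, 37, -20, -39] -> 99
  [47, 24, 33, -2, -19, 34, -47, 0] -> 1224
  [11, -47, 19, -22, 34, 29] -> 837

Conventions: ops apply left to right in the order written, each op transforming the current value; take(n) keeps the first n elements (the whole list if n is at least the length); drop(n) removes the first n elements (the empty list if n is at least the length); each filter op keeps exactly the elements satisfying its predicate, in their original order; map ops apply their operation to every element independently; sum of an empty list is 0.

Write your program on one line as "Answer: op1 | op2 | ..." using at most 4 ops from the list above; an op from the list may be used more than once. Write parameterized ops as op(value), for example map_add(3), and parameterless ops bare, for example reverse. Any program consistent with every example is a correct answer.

map_mul(9) | sort_asc | drop(2) | sum

Check, running the answer program on each example:
  [32, 3, -13, -46, -28, 37, -20, -39] -> [288, 27, -117, -414, -252, 333, -180, -351] -> [-414, -351, -252, -180, -117, 27, 288, 333] -> [-252, -180, -117, 27, 288, 333] -> 99
  [47, 24, 33, -2, -19, 34, -47, 0] -> [423, 216, 297, -18, -171, 306, -423, 0] -> [-423, -171, -18, 0, 216, 297, 306, 423] -> [-18, 0, 216, 297, 306, 423] -> 1224
  [11, -47, 19, -22, 34, 29] -> [99, -423, 171, -198, 306, 261] -> [-423, -198, 99, 171, 261, 306] -> [99, 171, 261, 306] -> 837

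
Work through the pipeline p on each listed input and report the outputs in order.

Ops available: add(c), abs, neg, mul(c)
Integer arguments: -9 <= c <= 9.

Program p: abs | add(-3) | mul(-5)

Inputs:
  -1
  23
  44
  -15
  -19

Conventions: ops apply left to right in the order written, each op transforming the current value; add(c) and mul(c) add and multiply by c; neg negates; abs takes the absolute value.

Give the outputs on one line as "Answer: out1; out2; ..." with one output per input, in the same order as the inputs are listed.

10; -100; -205; -60; -80

Execution, op by op:
  -1 -> 1 -> -2 -> 10
  23 -> 23 -> 20 -> -100
  44 -> 44 -> 41 -> -205
  -15 -> 15 -> 12 -> -60
  -19 -> 19 -> 16 -> -80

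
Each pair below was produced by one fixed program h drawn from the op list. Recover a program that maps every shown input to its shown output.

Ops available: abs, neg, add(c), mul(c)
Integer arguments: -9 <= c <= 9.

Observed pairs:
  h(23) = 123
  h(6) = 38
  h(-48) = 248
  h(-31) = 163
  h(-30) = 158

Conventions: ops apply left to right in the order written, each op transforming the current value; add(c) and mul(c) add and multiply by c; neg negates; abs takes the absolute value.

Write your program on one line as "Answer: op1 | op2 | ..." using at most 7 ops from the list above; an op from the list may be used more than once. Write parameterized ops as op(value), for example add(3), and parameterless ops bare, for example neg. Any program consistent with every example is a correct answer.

mul(5) | abs | add(4) | neg | add(-4) | neg

Check, running the answer program on each example:
  23 -> 115 -> 115 -> 119 -> -119 -> -123 -> 123
  6 -> 30 -> 30 -> 34 -> -34 -> -38 -> 38
  -48 -> -240 -> 240 -> 244 -> -244 -> -248 -> 248
  -31 -> -155 -> 155 -> 159 -> -159 -> -163 -> 163
  -30 -> -150 -> 150 -> 154 -> -154 -> -158 -> 158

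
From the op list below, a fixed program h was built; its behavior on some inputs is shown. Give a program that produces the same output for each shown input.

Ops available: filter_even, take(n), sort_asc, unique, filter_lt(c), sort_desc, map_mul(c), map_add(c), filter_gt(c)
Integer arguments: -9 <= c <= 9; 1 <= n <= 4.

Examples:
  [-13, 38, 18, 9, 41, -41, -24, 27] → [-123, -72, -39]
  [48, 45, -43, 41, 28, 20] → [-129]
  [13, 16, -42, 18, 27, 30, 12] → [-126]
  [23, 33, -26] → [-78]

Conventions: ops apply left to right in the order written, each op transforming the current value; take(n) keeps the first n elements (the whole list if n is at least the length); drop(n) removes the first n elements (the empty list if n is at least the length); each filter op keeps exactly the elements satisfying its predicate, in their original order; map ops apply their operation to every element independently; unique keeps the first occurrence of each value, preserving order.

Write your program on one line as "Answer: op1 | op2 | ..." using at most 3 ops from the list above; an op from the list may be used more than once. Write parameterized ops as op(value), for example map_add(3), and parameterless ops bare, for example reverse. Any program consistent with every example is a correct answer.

filter_lt(-9) | sort_asc | map_mul(3)

Check, running the answer program on each example:
  [-13, 38, 18, 9, 41, -41, -24, 27] -> [-13, -41, -24] -> [-41, -24, -13] -> [-123, -72, -39]
  [48, 45, -43, 41, 28, 20] -> [-43] -> [-43] -> [-129]
  [13, 16, -42, 18, 27, 30, 12] -> [-42] -> [-42] -> [-126]
  [23, 33, -26] -> [-26] -> [-26] -> [-78]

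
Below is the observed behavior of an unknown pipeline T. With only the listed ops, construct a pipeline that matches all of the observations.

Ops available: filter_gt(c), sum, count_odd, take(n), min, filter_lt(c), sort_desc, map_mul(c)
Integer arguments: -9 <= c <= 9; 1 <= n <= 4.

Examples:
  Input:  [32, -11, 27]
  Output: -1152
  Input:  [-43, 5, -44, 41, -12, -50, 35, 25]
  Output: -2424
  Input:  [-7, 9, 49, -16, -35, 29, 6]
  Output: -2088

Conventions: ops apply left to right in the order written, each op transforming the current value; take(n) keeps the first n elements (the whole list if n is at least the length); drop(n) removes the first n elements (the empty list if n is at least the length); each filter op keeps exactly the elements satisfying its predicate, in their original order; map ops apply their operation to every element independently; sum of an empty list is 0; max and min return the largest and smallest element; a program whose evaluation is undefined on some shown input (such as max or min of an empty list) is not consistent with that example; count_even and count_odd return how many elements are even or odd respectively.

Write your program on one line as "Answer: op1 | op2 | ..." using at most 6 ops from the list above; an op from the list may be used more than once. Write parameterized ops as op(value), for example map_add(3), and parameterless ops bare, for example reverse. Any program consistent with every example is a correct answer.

sort_desc | map_mul(4) | take(3) | map_mul(-6) | sum

Check, running the answer program on each example:
  [32, -11, 27] -> [32, 27, -11] -> [128, 108, -44] -> [128, 108, -44] -> [-768, -648, 264] -> -1152
  [-43, 5, -44, 41, -12, -50, 35, 25] -> [41, 35, 25, 5, -12, -43, -44, -50] -> [164, 140, 100, 20, -48, -172, -176, -200] -> [164, 140, 100] -> [-984, -840, -600] -> -2424
  [-7, 9, 49, -16, -35, 29, 6] -> [49, 29, 9, 6, -7, -16, -35] -> [196, 116, 36, 24, -28, -64, -140] -> [196, 116, 36] -> [-1176, -696, -216] -> -2088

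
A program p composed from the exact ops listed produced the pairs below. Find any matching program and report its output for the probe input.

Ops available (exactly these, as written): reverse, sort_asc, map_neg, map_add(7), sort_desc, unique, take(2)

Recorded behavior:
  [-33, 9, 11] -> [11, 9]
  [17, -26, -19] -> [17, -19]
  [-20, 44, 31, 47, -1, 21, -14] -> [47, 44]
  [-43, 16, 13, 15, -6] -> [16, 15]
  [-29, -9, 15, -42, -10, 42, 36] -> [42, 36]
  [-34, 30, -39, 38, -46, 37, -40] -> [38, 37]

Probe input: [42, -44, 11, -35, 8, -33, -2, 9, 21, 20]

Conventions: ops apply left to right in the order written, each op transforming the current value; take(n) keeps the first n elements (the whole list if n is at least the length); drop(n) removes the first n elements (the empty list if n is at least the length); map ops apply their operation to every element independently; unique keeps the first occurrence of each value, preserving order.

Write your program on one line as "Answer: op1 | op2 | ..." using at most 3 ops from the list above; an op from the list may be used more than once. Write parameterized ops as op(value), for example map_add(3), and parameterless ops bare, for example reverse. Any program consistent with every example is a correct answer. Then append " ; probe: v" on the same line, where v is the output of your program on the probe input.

sort_asc | reverse | take(2) ; probe: [42, 21]

Check, running the answer program on each example:
  [-33, 9, 11] -> [-33, 9, 11] -> [11, 9, -33] -> [11, 9]
  [17, -26, -19] -> [-26, -19, 17] -> [17, -19, -26] -> [17, -19]
  [-20, 44, 31, 47, -1, 21, -14] -> [-20, -14, -1, 21, 31, 44, 47] -> [47, 44, 31, 21, -1, -14, -20] -> [47, 44]
  [-43, 16, 13, 15, -6] -> [-43, -6, 13, 15, 16] -> [16, 15, 13, -6, -43] -> [16, 15]
  [-29, -9, 15, -42, -10, 42, 36] -> [-42, -29, -10, -9, 15, 36, 42] -> [42, 36, 15, -9, -10, -29, -42] -> [42, 36]
  [-34, 30, -39, 38, -46, 37, -40] -> [-46, -40, -39, -34, 30, 37, 38] -> [38, 37, 30, -34, -39, -40, -46] -> [38, 37]
  probe: [42, -44, 11, -35, 8, -33, -2, 9, 21, 20] -> [-44, -35, -33, -2, 8, 9, 11, 20, 21, 42] -> [42, 21, 20, 11, 9, 8, -2, -33, -35, -44] -> [42, 21]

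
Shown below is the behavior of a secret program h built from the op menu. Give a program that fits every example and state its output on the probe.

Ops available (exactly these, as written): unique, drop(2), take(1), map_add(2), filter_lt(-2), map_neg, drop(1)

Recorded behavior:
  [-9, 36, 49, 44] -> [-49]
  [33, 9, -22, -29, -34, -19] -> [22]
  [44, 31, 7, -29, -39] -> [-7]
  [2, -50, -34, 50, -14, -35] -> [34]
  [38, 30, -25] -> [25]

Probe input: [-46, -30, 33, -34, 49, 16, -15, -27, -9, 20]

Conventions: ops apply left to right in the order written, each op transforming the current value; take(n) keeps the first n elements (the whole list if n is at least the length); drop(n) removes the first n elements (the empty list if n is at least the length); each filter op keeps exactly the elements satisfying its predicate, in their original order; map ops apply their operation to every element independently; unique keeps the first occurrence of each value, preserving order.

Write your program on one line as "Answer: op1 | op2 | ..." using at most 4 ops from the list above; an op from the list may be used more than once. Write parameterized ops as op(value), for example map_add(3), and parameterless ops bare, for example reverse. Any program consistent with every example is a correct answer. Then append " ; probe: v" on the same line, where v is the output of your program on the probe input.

drop(2) | take(1) | map_neg ; probe: [-33]

Check, running the answer program on each example:
  [-9, 36, 49, 44] -> [49, 44] -> [49] -> [-49]
  [33, 9, -22, -29, -34, -19] -> [-22, -29, -34, -19] -> [-22] -> [22]
  [44, 31, 7, -29, -39] -> [7, -29, -39] -> [7] -> [-7]
  [2, -50, -34, 50, -14, -35] -> [-34, 50, -14, -35] -> [-34] -> [34]
  [38, 30, -25] -> [-25] -> [-25] -> [25]
  probe: [-46, -30, 33, -34, 49, 16, -15, -27, -9, 20] -> [33, -34, 49, 16, -15, -27, -9, 20] -> [33] -> [-33]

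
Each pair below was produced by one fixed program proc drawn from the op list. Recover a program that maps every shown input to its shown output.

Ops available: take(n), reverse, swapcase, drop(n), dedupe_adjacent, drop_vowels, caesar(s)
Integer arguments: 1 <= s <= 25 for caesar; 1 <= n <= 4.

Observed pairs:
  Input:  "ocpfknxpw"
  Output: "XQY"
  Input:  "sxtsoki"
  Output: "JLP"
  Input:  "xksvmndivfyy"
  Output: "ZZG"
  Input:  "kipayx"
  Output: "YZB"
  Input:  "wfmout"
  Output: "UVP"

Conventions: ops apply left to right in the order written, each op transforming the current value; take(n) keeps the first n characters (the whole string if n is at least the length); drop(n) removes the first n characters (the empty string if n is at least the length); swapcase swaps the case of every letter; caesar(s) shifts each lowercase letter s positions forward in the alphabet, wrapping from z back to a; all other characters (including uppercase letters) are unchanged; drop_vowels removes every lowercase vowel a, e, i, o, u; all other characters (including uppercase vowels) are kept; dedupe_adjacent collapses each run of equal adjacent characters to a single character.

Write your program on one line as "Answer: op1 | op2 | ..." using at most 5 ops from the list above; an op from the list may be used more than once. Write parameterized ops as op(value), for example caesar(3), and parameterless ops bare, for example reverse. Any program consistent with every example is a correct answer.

reverse | caesar(4) | caesar(23) | swapcase | take(3)

Check, running the answer program on each example:
  "ocpfknxpw" -> "wpxnkfpco" -> "atbrojtgs" -> "xqyolgqdp" -> "XQYOLGQDP" -> "XQY"
  "sxtsoki" -> "ikostxs" -> "moswxbw" -> "jlptuyt" -> "JLPTUYT" -> "JLP"
  "xksvmndivfyy" -> "yyfvidnmvskx" -> "ccjzmhrqzwob" -> "zzgwjeonwtly" -> "ZZGWJEONWTLY" -> "ZZG"
  "kipayx" -> "xyapik" -> "bcetmo" -> "yzbqjl" -> "YZBQJL" -> "YZB"
  "wfmout" -> "tuomfw" -> "xysqja" -> "uvpngx" -> "UVPNGX" -> "UVP"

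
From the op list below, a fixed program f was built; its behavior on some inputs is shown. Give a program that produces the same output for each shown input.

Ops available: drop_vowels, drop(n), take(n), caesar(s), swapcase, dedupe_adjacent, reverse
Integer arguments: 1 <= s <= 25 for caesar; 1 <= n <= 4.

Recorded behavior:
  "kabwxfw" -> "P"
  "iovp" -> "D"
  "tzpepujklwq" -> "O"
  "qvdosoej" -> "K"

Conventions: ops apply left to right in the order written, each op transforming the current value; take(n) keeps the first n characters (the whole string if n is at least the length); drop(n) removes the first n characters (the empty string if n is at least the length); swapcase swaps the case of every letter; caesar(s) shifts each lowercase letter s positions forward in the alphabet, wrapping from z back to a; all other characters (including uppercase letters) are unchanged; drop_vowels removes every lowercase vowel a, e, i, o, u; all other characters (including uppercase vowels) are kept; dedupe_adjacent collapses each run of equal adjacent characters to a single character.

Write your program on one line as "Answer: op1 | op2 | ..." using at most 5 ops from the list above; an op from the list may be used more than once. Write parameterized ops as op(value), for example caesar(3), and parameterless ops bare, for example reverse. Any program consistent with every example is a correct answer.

take(2) | caesar(15) | reverse | take(1) | swapcase

Check, running the answer program on each example:
  "kabwxfw" -> "ka" -> "zp" -> "pz" -> "p" -> "P"
  "iovp" -> "io" -> "xd" -> "dx" -> "d" -> "D"
  "tzpepujklwq" -> "tz" -> "io" -> "oi" -> "o" -> "O"
  "qvdosoej" -> "qv" -> "fk" -> "kf" -> "k" -> "K"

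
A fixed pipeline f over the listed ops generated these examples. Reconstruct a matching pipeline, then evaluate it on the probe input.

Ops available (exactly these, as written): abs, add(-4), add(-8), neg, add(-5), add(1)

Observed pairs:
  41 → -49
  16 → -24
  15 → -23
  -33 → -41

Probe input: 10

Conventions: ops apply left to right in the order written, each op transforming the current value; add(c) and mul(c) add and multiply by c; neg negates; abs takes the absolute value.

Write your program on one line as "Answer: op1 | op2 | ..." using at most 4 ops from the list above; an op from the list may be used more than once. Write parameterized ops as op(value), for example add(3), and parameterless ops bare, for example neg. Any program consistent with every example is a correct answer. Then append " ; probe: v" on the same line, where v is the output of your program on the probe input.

abs | neg | add(-8) ; probe: -18

Check, running the answer program on each example:
  41 -> 41 -> -41 -> -49
  16 -> 16 -> -16 -> -24
  15 -> 15 -> -15 -> -23
  -33 -> 33 -> -33 -> -41
  probe: 10 -> 10 -> -10 -> -18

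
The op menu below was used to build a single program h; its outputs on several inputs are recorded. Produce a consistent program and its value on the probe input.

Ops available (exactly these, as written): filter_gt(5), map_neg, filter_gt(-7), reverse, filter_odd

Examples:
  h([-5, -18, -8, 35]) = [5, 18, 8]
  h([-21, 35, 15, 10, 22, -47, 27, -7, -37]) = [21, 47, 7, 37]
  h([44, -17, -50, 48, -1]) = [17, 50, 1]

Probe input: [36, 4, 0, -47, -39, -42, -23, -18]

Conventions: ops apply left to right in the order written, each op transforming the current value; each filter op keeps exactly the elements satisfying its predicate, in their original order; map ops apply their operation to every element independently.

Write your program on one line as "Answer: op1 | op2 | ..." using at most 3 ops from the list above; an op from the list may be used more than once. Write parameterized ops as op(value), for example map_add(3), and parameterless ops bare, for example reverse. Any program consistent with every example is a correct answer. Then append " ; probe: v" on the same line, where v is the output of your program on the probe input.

map_neg | filter_gt(-7) ; probe: [-4, 0, 47, 39, 42, 23, 18]

Check, running the answer program on each example:
  [-5, -18, -8, 35] -> [5, 18, 8, -35] -> [5, 18, 8]
  [-21, 35, 15, 10, 22, -47, 27, -7, -37] -> [21, -35, -15, -10, -22, 47, -27, 7, 37] -> [21, 47, 7, 37]
  [44, -17, -50, 48, -1] -> [-44, 17, 50, -48, 1] -> [17, 50, 1]
  probe: [36, 4, 0, -47, -39, -42, -23, -18] -> [-36, -4, 0, 47, 39, 42, 23, 18] -> [-4, 0, 47, 39, 42, 23, 18]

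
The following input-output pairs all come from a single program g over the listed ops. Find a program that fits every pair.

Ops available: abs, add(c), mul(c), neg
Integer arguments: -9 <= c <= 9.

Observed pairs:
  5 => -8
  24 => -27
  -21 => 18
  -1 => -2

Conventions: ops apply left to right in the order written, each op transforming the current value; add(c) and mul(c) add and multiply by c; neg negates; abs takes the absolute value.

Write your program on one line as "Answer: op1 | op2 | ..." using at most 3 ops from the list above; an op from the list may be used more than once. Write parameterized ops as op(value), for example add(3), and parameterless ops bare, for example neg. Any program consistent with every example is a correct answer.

add(3) | neg

Check, running the answer program on each example:
  5 -> 8 -> -8
  24 -> 27 -> -27
  -21 -> -18 -> 18
  -1 -> 2 -> -2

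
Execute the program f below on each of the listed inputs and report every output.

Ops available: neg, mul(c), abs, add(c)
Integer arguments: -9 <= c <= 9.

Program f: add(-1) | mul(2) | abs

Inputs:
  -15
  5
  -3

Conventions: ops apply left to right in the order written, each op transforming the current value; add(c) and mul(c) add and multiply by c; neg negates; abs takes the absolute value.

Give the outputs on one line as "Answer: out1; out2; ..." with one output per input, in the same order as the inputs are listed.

Execution, op by op:
  -15 -> -16 -> -32 -> 32
  5 -> 4 -> 8 -> 8
  -3 -> -4 -> -8 -> 8

32; 8; 8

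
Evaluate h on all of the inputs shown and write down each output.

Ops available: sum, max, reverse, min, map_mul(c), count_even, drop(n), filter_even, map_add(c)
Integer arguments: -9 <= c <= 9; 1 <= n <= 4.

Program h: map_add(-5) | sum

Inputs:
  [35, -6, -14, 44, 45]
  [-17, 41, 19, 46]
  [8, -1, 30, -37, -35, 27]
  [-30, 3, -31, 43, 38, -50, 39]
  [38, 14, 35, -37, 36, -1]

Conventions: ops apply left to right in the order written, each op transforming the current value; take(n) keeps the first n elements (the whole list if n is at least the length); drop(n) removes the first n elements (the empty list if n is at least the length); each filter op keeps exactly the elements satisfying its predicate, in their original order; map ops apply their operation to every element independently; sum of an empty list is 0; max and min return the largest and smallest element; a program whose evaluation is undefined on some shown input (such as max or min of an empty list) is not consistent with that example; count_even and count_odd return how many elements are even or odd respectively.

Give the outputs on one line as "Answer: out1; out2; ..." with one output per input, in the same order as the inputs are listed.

79; 69; -38; -23; 55

Execution, op by op:
  [35, -6, -14, 44, 45] -> [30, -11, -19, 39, 40] -> 79
  [-17, 41, 19, 46] -> [-22, 36, 14, 41] -> 69
  [8, -1, 30, -37, -35, 27] -> [3, -6, 25, -42, -40, 22] -> -38
  [-30, 3, -31, 43, 38, -50, 39] -> [-35, -2, -36, 38, 33, -55, 34] -> -23
  [38, 14, 35, -37, 36, -1] -> [33, 9, 30, -42, 31, -6] -> 55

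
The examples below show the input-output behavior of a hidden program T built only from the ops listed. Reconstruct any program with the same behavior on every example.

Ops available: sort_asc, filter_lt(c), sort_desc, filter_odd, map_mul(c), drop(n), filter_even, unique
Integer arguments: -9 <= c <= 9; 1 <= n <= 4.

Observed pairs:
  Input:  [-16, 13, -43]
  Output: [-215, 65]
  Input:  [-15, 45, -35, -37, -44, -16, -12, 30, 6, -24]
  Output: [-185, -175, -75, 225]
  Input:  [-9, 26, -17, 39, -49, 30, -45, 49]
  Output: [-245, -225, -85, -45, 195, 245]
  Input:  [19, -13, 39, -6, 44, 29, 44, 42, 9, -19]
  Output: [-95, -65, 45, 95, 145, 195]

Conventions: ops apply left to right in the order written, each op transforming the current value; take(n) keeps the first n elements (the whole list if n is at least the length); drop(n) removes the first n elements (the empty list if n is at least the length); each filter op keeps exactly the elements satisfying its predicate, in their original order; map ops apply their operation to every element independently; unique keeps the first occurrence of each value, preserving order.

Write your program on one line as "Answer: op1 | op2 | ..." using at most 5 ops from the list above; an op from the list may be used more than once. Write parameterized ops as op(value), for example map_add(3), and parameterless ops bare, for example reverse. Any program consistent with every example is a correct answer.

unique | filter_odd | sort_asc | map_mul(5)

Check, running the answer program on each example:
  [-16, 13, -43] -> [-16, 13, -43] -> [13, -43] -> [-43, 13] -> [-215, 65]
  [-15, 45, -35, -37, -44, -16, -12, 30, 6, -24] -> [-15, 45, -35, -37, -44, -16, -12, 30, 6, -24] -> [-15, 45, -35, -37] -> [-37, -35, -15, 45] -> [-185, -175, -75, 225]
  [-9, 26, -17, 39, -49, 30, -45, 49] -> [-9, 26, -17, 39, -49, 30, -45, 49] -> [-9, -17, 39, -49, -45, 49] -> [-49, -45, -17, -9, 39, 49] -> [-245, -225, -85, -45, 195, 245]
  [19, -13, 39, -6, 44, 29, 44, 42, 9, -19] -> [19, -13, 39, -6, 44, 29, 42, 9, -19] -> [19, -13, 39, 29, 9, -19] -> [-19, -13, 9, 19, 29, 39] -> [-95, -65, 45, 95, 145, 195]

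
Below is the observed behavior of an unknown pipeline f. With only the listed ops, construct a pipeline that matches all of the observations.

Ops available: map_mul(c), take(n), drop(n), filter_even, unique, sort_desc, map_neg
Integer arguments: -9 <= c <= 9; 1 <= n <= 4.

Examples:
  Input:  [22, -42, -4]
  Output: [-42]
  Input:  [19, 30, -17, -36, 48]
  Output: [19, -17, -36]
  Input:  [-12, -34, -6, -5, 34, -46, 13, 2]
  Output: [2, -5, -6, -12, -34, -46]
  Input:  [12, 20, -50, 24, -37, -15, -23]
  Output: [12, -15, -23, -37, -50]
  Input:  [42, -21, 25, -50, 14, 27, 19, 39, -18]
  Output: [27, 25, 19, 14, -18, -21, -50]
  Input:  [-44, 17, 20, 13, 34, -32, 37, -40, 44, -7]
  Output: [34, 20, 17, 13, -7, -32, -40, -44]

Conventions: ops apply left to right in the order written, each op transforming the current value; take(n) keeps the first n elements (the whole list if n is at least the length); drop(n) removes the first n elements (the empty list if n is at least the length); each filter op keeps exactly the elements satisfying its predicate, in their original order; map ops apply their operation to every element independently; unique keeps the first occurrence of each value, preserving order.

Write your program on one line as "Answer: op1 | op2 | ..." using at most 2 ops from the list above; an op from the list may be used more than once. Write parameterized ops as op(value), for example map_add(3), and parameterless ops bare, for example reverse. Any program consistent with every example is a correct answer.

sort_desc | drop(2)

Check, running the answer program on each example:
  [22, -42, -4] -> [22, -4, -42] -> [-42]
  [19, 30, -17, -36, 48] -> [48, 30, 19, -17, -36] -> [19, -17, -36]
  [-12, -34, -6, -5, 34, -46, 13, 2] -> [34, 13, 2, -5, -6, -12, -34, -46] -> [2, -5, -6, -12, -34, -46]
  [12, 20, -50, 24, -37, -15, -23] -> [24, 20, 12, -15, -23, -37, -50] -> [12, -15, -23, -37, -50]
  [42, -21, 25, -50, 14, 27, 19, 39, -18] -> [42, 39, 27, 25, 19, 14, -18, -21, -50] -> [27, 25, 19, 14, -18, -21, -50]
  [-44, 17, 20, 13, 34, -32, 37, -40, 44, -7] -> [44, 37, 34, 20, 17, 13, -7, -32, -40, -44] -> [34, 20, 17, 13, -7, -32, -40, -44]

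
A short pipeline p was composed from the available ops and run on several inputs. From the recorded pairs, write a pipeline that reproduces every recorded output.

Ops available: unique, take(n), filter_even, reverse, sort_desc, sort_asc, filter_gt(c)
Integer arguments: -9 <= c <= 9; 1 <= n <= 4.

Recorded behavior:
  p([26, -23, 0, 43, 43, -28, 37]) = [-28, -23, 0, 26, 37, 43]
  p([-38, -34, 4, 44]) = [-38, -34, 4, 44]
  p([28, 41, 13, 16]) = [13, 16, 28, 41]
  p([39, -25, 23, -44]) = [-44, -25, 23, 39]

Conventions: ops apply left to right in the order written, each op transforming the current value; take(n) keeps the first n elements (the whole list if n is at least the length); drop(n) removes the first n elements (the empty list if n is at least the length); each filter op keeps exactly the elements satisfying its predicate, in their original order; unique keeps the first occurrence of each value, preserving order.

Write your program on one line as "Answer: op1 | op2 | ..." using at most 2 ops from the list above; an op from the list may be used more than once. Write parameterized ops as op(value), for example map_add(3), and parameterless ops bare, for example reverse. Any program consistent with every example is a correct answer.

unique | sort_asc

Check, running the answer program on each example:
  [26, -23, 0, 43, 43, -28, 37] -> [26, -23, 0, 43, -28, 37] -> [-28, -23, 0, 26, 37, 43]
  [-38, -34, 4, 44] -> [-38, -34, 4, 44] -> [-38, -34, 4, 44]
  [28, 41, 13, 16] -> [28, 41, 13, 16] -> [13, 16, 28, 41]
  [39, -25, 23, -44] -> [39, -25, 23, -44] -> [-44, -25, 23, 39]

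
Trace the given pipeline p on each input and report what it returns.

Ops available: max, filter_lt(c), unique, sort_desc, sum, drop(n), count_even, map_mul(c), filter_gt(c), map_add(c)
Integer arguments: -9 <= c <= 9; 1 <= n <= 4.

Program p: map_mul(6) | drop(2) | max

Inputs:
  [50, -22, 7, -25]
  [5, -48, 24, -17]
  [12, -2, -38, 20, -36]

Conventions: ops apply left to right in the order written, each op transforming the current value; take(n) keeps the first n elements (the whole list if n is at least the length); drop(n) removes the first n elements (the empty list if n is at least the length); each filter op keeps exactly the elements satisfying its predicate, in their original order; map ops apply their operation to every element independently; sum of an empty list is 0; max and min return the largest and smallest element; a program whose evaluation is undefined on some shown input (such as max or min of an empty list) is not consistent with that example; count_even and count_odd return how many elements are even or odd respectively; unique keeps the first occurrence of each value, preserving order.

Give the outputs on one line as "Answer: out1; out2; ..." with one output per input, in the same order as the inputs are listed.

42; 144; 120

Execution, op by op:
  [50, -22, 7, -25] -> [300, -132, 42, -150] -> [42, -150] -> 42
  [5, -48, 24, -17] -> [30, -288, 144, -102] -> [144, -102] -> 144
  [12, -2, -38, 20, -36] -> [72, -12, -228, 120, -216] -> [-228, 120, -216] -> 120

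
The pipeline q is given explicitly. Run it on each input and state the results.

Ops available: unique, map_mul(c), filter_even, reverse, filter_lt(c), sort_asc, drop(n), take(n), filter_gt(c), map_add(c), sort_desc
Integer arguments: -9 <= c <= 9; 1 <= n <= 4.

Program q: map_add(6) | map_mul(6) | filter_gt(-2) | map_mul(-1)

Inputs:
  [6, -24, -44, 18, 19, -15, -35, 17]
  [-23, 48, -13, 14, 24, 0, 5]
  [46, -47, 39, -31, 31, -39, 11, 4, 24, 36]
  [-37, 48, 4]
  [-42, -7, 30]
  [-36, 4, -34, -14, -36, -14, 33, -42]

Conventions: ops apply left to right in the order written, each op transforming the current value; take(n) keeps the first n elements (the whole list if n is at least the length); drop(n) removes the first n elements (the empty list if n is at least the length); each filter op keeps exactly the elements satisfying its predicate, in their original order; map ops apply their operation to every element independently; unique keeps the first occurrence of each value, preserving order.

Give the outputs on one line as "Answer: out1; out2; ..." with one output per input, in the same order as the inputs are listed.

[-72, -144, -150, -138]; [-324, -120, -180, -36, -66]; [-312, -270, -222, -102, -60, -180, -252]; [-324, -60]; [-216]; [-60, -234]

Execution, op by op:
  [6, -24, -44, 18, 19, -15, -35, 17] -> [12, -18, -38, 24, 25, -9, -29, 23] -> [72, -108, -228, 144, 150, -54, -174, 138] -> [72, 144, 150, 138] -> [-72, -144, -150, -138]
  [-23, 48, -13, 14, 24, 0, 5] -> [-17, 54, -7, 20, 30, 6, 11] -> [-102, 324, -42, 120, 180, 36, 66] -> [324, 120, 180, 36, 66] -> [-324, -120, -180, -36, -66]
  [46, -47, 39, -31, 31, -39, 11, 4, 24, 36] -> [52, -41, 45, -25, 37, -33, 17, 10, 30, 42] -> [312, -246, 270, -150, 222, -198, 102, 60, 180, 252] -> [312, 270, 222, 102, 60, 180, 252] -> [-312, -270, -222, -102, -60, -180, -252]
  [-37, 48, 4] -> [-31, 54, 10] -> [-186, 324, 60] -> [324, 60] -> [-324, -60]
  [-42, -7, 30] -> [-36, -1, 36] -> [-216, -6, 216] -> [216] -> [-216]
  [-36, 4, -34, -14, -36, -14, 33, -42] -> [-30, 10, -28, -8, -30, -8, 39, -36] -> [-180, 60, -168, -48, -180, -48, 234, -216] -> [60, 234] -> [-60, -234]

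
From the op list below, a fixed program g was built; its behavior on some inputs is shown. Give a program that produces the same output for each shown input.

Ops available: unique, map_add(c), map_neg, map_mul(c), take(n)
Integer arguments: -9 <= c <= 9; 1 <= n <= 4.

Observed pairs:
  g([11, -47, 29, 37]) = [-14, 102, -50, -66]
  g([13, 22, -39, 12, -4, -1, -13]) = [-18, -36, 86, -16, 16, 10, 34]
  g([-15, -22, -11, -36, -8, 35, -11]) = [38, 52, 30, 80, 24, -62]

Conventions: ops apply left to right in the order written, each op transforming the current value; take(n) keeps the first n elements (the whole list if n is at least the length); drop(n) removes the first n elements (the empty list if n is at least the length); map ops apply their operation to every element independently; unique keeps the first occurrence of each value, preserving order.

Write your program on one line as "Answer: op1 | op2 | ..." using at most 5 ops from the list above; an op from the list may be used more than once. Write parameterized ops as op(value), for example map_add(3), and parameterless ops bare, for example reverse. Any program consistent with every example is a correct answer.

map_mul(-2) | map_neg | unique | map_neg | map_add(8)

Check, running the answer program on each example:
  [11, -47, 29, 37] -> [-22, 94, -58, -74] -> [22, -94, 58, 74] -> [22, -94, 58, 74] -> [-22, 94, -58, -74] -> [-14, 102, -50, -66]
  [13, 22, -39, 12, -4, -1, -13] -> [-26, -44, 78, -24, 8, 2, 26] -> [26, 44, -78, 24, -8, -2, -26] -> [26, 44, -78, 24, -8, -2, -26] -> [-26, -44, 78, -24, 8, 2, 26] -> [-18, -36, 86, -16, 16, 10, 34]
  [-15, -22, -11, -36, -8, 35, -11] -> [30, 44, 22, 72, 16, -70, 22] -> [-30, -44, -22, -72, -16, 70, -22] -> [-30, -44, -22, -72, -16, 70] -> [30, 44, 22, 72, 16, -70] -> [38, 52, 30, 80, 24, -62]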